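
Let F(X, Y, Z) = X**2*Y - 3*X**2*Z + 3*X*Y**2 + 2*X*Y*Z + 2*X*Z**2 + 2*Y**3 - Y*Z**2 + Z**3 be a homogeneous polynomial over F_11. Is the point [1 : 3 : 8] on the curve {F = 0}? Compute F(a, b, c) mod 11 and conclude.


F(1,3,8) ≡ 6 (mod 11); P is NOT on the curve.

Evaluate F(1, 3, 8) term-by-term (mod 11).
  X**2*Y ↦ 1·1·3·1 = 3
  -3*X**2*Z ↦ -3·1·1·8 = -24
  3*X*Y**2 ↦ 3·1·9·1 = 27
  2*X*Y*Z ↦ 2·1·3·8 = 48
  2*X*Z**2 ↦ 2·1·1·64 = 128
  2*Y**3 ↦ 2·1·27·1 = 54
  -Y*Z**2 ↦ -1·1·3·64 = -192
  Z**3 ↦ 1·1·1·512 = 512
Sum: F(1, 3, 8) = (3) + (-24) + (27) + (48) + (128) + (54) + (-192) + (512) = 556.
Reducing mod 11: 556 ≡ 6 (mod 11).
Since F(a, b, c) ≡ 6 ≠ 0 (mod 11), P does NOT lie on the curve.


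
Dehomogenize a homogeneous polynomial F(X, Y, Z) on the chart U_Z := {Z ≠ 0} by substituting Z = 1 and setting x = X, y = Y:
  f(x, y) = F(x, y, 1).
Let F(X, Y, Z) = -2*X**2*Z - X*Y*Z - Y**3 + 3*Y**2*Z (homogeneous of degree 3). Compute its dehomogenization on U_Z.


f(x, y) = -2*x**2 - x*y - y**3 + 3*y**2

On U_Z we set Z = 1. Each monomial c·X^i·Y^j·Z^k in F becomes c·x^i·y^j·1^k = c·x^i·y^j.
Substituting Z = 1: F(X, Y, 1) = -2*x**2 - x*y - y**3 + 3*y**2.
Note: deg(f) ≤ deg(F) = 3; strict inequality happens when F is divisible by Z (lost terms).


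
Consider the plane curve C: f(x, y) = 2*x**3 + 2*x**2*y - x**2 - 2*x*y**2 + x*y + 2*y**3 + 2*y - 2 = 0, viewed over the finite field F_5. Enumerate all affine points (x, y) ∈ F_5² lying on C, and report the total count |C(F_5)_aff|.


Affine F_5-points: {(1, 3), (1, 4), (2, 0), (2, 1), (4, 0), (4, 2)}; count = 6.

For each of the 25 pairs (x, y) ∈ F_5², evaluate f(x, y) mod 5. Record the zeros.
  x = 0: [0↦3, 1↦2, 2↦3, 3↦3, 4↦4]  zeros at y ∈ ∅
  x = 1: [0↦4, 1↦4, 2↦2, 3↦0, 4↦0]  zeros at y ∈ {3, 4}
  x = 2: [0↦0, 1↦0, 2↦4, 3↦4, 4↦2]  zeros at y ∈ {0, 1}
  x = 3: [0↦3, 1↦2, 2↦1, 3↦2, 4↦2]  zeros at y ∈ ∅
  x = 4: [0↦0, 1↦2, 2↦0, 3↦1, 4↦2]  zeros at y ∈ {0, 2}
Collecting zeros: affine points = {(1, 3), (1, 4), (2, 0), (2, 1), (4, 0), (4, 2)}.
Total count |C(F_5)_aff| = 6.


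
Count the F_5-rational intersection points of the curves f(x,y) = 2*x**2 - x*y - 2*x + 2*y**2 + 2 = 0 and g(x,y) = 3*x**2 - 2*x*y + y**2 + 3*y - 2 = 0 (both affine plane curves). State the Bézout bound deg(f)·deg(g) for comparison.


Common zeros: ∅; count = 0; Bézout bound = 4.

deg(f) = 2, deg(g) = 2, so Bézout bound = 4.
Scan x ∈ F_5. For each x, list the y ∈ F_5 with f(x, y) ≡ 0 and those with g(x, y) ≡ 0 (mod 5); the common zeros in that column are the intersection.
  x = 0: f ≡ 0 at y ∈ {2, 3}; g ≡ 0 at y ∈ ∅; common: ∅.
  x = 1: f ≡ 0 at y ∈ {4}; g ≡ 0 at y ∈ ∅; common: ∅.
  x = 2: f ≡ 0 at y ∈ {2, 4}; g ≡ 0 at y ∈ {0, 1}; common: ∅.
  x = 3: f ≡ 0 at y ∈ ∅; g ≡ 0 at y ∈ {0, 3}; common: ∅.
  x = 4: f ≡ 0 at y ∈ ∅; g ≡ 0 at y ∈ {2, 3}; common: ∅.
Collecting: common zeros = ∅, so the count is 0.
Comparison with the Bézout bound: 0 ≤ 4 = deg(f)·deg(g), as expected for curves with no common component (the affine F_5-count falls short of the bound because intersections may lie at infinity, over extension fields, or carry multiplicity).


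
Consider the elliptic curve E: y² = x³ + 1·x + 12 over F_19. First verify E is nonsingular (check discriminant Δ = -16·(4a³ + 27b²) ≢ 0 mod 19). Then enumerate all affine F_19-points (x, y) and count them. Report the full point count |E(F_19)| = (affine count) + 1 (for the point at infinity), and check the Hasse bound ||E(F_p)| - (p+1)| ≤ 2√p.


Affine points = {(3, 2), (3, 17), (4, 2), (4, 17), (5, 3), (5, 16), (6, 5), (6, 14), (7, 1), (7, 18), (8, 0), (9, 3), (9, 16), (11, 9), (11, 10), (12, 2), (12, 17), (15, 1), (15, 18), (16, 1), (16, 18)}; affine count = 21; |E(F_19)| = 22.

Discriminant check: Δ ∝ 4a³ + 27b² = 4·1³ + 27·12² = 4·1 + 27·144 ≡ 16 (mod 19). Nonzero ⇒ E is nonsingular.
For each x ∈ F_19, compute rhs = x³ + 1·x + 12 mod 19, then count y ∈ F_19 with y² ≡ rhs.
  x = 0: rhs = 12, matching y values: none (0 points).
  x = 1: rhs = 14, matching y values: none (0 points).
  x = 2: rhs = 3, matching y values: none (0 points).
  x = 3: rhs = 4, matching y values: 2, 17 (2 points).
  x = 4: rhs = 4, matching y values: 2, 17 (2 points).
  x = 5: rhs = 9, matching y values: 3, 16 (2 points).
  x = 6: rhs = 6, matching y values: 5, 14 (2 points).
  x = 7: rhs = 1, matching y values: 1, 18 (2 points).
  x = 8: rhs = 0, matching y values: 0 (1 points).
  x = 9: rhs = 9, matching y values: 3, 16 (2 points).
  x = 10: rhs = 15, matching y values: none (0 points).
  x = 11: rhs = 5, matching y values: 9, 10 (2 points).
  x = 12: rhs = 4, matching y values: 2, 17 (2 points).
  x = 13: rhs = 18, matching y values: none (0 points).
  x = 14: rhs = 15, matching y values: none (0 points).
  x = 15: rhs = 1, matching y values: 1, 18 (2 points).
  x = 16: rhs = 1, matching y values: 1, 18 (2 points).
  x = 17: rhs = 2, matching y values: none (0 points).
  x = 18: rhs = 10, matching y values: none (0 points).
Total affine count: 21.
Full point count |E(F_19)| = 21 + 1 = 22.
Hasse bound: |22 − (19+1)| = |2| = 2 ≤ 2√19 ≈ 8.7178 ✓.


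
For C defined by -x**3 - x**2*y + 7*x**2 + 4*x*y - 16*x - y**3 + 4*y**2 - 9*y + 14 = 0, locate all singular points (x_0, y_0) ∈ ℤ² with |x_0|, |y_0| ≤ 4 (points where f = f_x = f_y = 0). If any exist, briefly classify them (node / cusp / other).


Singular points: {(2, 1)}; classification: cusp.

Compute partial derivatives:
  f_x = -3*x**2 - 2*x*y + 14*x + 4*y - 16.
  f_y = -x**2 + 4*x - 3*y**2 + 8*y - 9.
Scan x_0 ∈ {−4, ..., 4}. For each x_0, f_y(x_0, y) is a polynomial in y; find its integer roots y ∈ {−4, ..., 4}, then test f_x and f at those candidates.
  x = -4: f_y(-4, y) = -3*y**2 + 8*y - 41; no integer root y with |y| ≤ 4.
  x = -3: f_y(-3, y) = -3*y**2 + 8*y - 30; no integer root y with |y| ≤ 4.
  x = -2: f_y(-2, y) = -3*y**2 + 8*y - 21; no integer root y with |y| ≤ 4.
  x = -1: f_y(-1, y) = -3*y**2 + 8*y - 14; no integer root y with |y| ≤ 4.
  x = 0: f_y(0, y) = -3*y**2 + 8*y - 9; no integer root y with |y| ≤ 4.
  x = 1: f_y(1, y) = -3*y**2 + 8*y - 6; no integer root y with |y| ≤ 4.
  x = 2: f_y(2, y) = -3*y**2 + 8*y - 5; vanishes at y ∈ {1}. (2, 1): f_x = 0, f = 0 — SINGULAR.
  x = 3: f_y(3, y) = -3*y**2 + 8*y - 6; no integer root y with |y| ≤ 4.
  x = 4: f_y(4, y) = -3*y**2 + 8*y - 9; no integer root y with |y| ≤ 4.
Only singular point on the grid: (2, 1).
Classify: substitute x = 2 + u, y = 1 + v and expand: f = -u**3 - u**2*v - v**3 + v**2.
No constant or linear terms (consistent with a singular point). Quadratic part: v**2. Cubic part: -u**3 - u**2*v - v**3.
The quadratic part v**2 is a perfect square, so there is a single (double) tangent line v = 0, i.e. y = 1. Restricting the cubic part to that line (v = 0) leaves -u**3 ≠ 0, so f is not divisible by v and the branch is v² ≈ u**3 to lowest order — this is a cusp.
Classification: cusp.


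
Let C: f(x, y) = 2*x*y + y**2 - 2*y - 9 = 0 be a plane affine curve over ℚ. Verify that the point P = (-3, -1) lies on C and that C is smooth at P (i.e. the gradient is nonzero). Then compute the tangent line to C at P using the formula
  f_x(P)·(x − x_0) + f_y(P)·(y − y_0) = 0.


Tangent line at P: -2*x - 10*y - 16 = 0.

Step 1: f(-3, -1) = 0, so P lies on C.
Step 2: partial derivatives
  f_x(x, y) = 2*y, f_y(x, y) = 2*x + 2*y - 2.
  f_x(P) = -2, f_y(P) = -10 (gradient nonzero, so P is smooth).
Step 3: tangent line at P: -2·(x − -3) + -10·(y − -1) = 0.
Expanding: -2*x - 10*y - 16 = 0.


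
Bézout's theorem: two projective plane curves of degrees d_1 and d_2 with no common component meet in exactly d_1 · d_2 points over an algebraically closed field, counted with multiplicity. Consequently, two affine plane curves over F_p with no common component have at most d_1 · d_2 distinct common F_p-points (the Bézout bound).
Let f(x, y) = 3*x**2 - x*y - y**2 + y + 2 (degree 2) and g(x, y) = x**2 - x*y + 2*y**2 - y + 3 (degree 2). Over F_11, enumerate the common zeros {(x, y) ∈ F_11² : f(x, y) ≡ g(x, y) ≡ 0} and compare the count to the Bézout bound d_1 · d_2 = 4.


Common zeros: {(1, 7)}; count = 1; Bézout bound = 4.

deg(f) = 2, deg(g) = 2, so Bézout bound = 4.
Scan x ∈ F_11. For each x, list the y ∈ F_11 with f(x, y) ≡ 0 and those with g(x, y) ≡ 0 (mod 11); the common zeros in that column are the intersection.
  x = 0: f ≡ 0 at y ∈ {2, 10}; g ≡ 0 at y ∈ ∅; common: ∅.
  x = 1: f ≡ 0 at y ∈ {4, 7}; g ≡ 0 at y ∈ {5, 7}; common: {7}.
  x = 2: f ≡ 0 at y ∈ ∅; g ≡ 0 at y ∈ ∅; common: ∅.
  x = 3: f ≡ 0 at y ∈ ∅; g ≡ 0 at y ∈ ∅; common: ∅.
  x = 4: f ≡ 0 at y ∈ {4}; g ≡ 0 at y ∈ {3, 5}; common: ∅.
  x = 5: f ≡ 0 at y ∈ {0, 7}; g ≡ 0 at y ∈ ∅; common: ∅.
  x = 6: f ≡ 0 at y ∈ {0, 6}; g ≡ 0 at y ∈ {2, 7}; common: ∅.
  x = 7: f ≡ 0 at y ∈ {6, 10}; g ≡ 0 at y ∈ {2}; common: ∅.
  x = 8: f ≡ 0 at y ∈ {2}; g ≡ 0 at y ∈ ∅; common: ∅.
  x = 9: f ≡ 0 at y ∈ ∅; g ≡ 0 at y ∈ {8}; common: ∅.
  x = 10: f ≡ 0 at y ∈ ∅; g ≡ 0 at y ∈ {3, 8}; common: ∅.
Collecting: common zeros = {(1, 7)}, so the count is 1.
Comparison with the Bézout bound: 1 ≤ 4 = deg(f)·deg(g), as expected for curves with no common component (the affine F_11-count falls short of the bound because intersections may lie at infinity, over extension fields, or carry multiplicity).


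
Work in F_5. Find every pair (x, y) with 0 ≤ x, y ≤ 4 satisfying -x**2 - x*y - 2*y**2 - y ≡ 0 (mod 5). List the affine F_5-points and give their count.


Affine F_5-points: {(0, 0), (0, 2), (1, 1), (1, 3), (3, 1), (3, 2)}; count = 6.

For each of the 25 pairs (x, y) ∈ F_5², evaluate f(x, y) mod 5. Record the zeros.
  x = 0: [0↦0, 1↦2, 2↦0, 3↦4, 4↦4]  zeros at y ∈ {0, 2}
  x = 1: [0↦4, 1↦0, 2↦2, 3↦0, 4↦4]  zeros at y ∈ {1, 3}
  x = 2: [0↦1, 1↦1, 2↦2, 3↦4, 4↦2]  zeros at y ∈ ∅
  x = 3: [0↦1, 1↦0, 2↦0, 3↦1, 4↦3]  zeros at y ∈ {1, 2}
  x = 4: [0↦4, 1↦2, 2↦1, 3↦1, 4↦2]  zeros at y ∈ ∅
Collecting zeros: affine points = {(0, 0), (0, 2), (1, 1), (1, 3), (3, 1), (3, 2)}.
Total count |C(F_5)_aff| = 6.


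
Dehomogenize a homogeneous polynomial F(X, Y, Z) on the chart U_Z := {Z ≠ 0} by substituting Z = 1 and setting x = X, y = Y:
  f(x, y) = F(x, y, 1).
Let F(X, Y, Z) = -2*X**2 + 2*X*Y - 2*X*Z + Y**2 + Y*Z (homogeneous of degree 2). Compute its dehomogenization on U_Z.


f(x, y) = -2*x**2 + 2*x*y - 2*x + y**2 + y

On U_Z we set Z = 1. Each monomial c·X^i·Y^j·Z^k in F becomes c·x^i·y^j·1^k = c·x^i·y^j.
Substituting Z = 1: F(X, Y, 1) = -2*x**2 + 2*x*y - 2*x + y**2 + y.
Note: deg(f) ≤ deg(F) = 2; strict inequality happens when F is divisible by Z (lost terms).


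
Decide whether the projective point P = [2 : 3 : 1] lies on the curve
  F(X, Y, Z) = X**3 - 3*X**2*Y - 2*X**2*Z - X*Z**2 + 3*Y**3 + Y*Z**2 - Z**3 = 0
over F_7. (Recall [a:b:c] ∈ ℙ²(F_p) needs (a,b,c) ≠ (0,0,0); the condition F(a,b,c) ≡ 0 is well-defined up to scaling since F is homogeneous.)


F(2,3,1) ≡ 3 (mod 7); P is NOT on the curve.

Evaluate F(2, 3, 1) term-by-term (mod 7).
  X**3 ↦ 1·8·1·1 = 8
  -3*X**2*Y ↦ -3·4·3·1 = -36
  -2*X**2*Z ↦ -2·4·1·1 = -8
  -X*Z**2 ↦ -1·2·1·1 = -2
  3*Y**3 ↦ 3·1·27·1 = 81
  Y*Z**2 ↦ 1·1·3·1 = 3
  -Z**3 ↦ -1·1·1·1 = -1
Sum: F(2, 3, 1) = (8) + (-36) + (-8) + (-2) + (81) + (3) + (-1) = 45.
Reducing mod 7: 45 ≡ 3 (mod 7).
Since F(a, b, c) ≡ 3 ≠ 0 (mod 7), P does NOT lie on the curve.


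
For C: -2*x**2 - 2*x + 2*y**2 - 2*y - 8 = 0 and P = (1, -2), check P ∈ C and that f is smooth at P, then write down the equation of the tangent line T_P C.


Tangent line at P: -6*x - 10*y - 14 = 0.

Step 1: f(1, -2) = 0, so P lies on C.
Step 2: partial derivatives
  f_x(x, y) = -4*x - 2, f_y(x, y) = 4*y - 2.
  f_x(P) = -6, f_y(P) = -10 (gradient nonzero, so P is smooth).
Step 3: tangent line at P: -6·(x − 1) + -10·(y − -2) = 0.
Expanding: -6*x - 10*y - 14 = 0.


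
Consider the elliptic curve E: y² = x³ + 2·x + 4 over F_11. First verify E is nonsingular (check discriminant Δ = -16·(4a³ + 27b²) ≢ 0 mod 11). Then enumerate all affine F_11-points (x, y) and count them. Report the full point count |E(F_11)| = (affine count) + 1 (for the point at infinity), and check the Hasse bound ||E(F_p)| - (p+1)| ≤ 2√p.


Affine points = {(0, 2), (0, 9), (2, 4), (2, 7), (3, 2), (3, 9), (6, 1), (6, 10), (7, 3), (7, 8), (8, 2), (8, 9), (9, 5), (9, 6), (10, 1), (10, 10)}; affine count = 16; |E(F_11)| = 17.

Discriminant check: Δ ∝ 4a³ + 27b² = 4·2³ + 27·4² = 4·8 + 27·16 ≡ 2 (mod 11). Nonzero ⇒ E is nonsingular.
For each x ∈ F_11, compute rhs = x³ + 2·x + 4 mod 11, then count y ∈ F_11 with y² ≡ rhs.
  x = 0: rhs = 4, matching y values: 2, 9 (2 points).
  x = 1: rhs = 7, matching y values: none (0 points).
  x = 2: rhs = 5, matching y values: 4, 7 (2 points).
  x = 3: rhs = 4, matching y values: 2, 9 (2 points).
  x = 4: rhs = 10, matching y values: none (0 points).
  x = 5: rhs = 7, matching y values: none (0 points).
  x = 6: rhs = 1, matching y values: 1, 10 (2 points).
  x = 7: rhs = 9, matching y values: 3, 8 (2 points).
  x = 8: rhs = 4, matching y values: 2, 9 (2 points).
  x = 9: rhs = 3, matching y values: 5, 6 (2 points).
  x = 10: rhs = 1, matching y values: 1, 10 (2 points).
Total affine count: 16.
Full point count |E(F_11)| = 16 + 1 = 17.
Hasse bound: |17 − (11+1)| = |5| = 5 ≤ 2√11 ≈ 6.6332 ✓.


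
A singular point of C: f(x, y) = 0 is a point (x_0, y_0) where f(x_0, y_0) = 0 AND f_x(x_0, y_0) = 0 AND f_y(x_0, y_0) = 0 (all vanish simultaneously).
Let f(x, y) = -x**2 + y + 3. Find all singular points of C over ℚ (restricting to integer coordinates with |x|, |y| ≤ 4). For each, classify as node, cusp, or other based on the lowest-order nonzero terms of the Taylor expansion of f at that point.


No singular points in the scanned grid; C is smooth there.

Compute partial derivatives:
  f_x = -2*x.
  f_y = 1.
f_y = 1 is a nonzero constant, so f_y never vanishes: no point (x, y) can satisfy f = f_x = f_y = 0. In particular no (x, y) ∈ {−4, ..., 4}² is singular; the curve is smooth.


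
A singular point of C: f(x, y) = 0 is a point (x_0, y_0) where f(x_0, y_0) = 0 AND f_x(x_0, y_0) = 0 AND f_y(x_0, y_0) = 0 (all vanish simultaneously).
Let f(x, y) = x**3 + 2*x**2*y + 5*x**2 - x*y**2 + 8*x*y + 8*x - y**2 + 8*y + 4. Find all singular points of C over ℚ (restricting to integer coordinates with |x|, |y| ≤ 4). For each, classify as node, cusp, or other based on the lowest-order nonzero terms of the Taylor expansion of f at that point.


Singular points: {(-2, 0)}; classification: node.

Compute partial derivatives:
  f_x = 3*x**2 + 4*x*y + 10*x - y**2 + 8*y + 8.
  f_y = 2*x**2 - 2*x*y + 8*x - 2*y + 8.
Scan x_0 ∈ {−4, ..., 4}. For each x_0, f_y(x_0, y) is a polynomial in y; find its integer roots y ∈ {−4, ..., 4}, then test f_x and f at those candidates.
  x = -4: f_y(-4, y) = 6*y + 8; no integer root y with |y| ≤ 4.
  x = -3: f_y(-3, y) = 4*y + 2; no integer root y with |y| ≤ 4.
  x = -2: f_y(-2, y) = 2*y; vanishes at y ∈ {0}. (-2, 0): f_x = 0, f = 0 — SINGULAR.
  x = -1: f_y(-1, y) = 2; no integer root y with |y| ≤ 4.
  x = 0: f_y(0, y) = 8 - 2*y; vanishes at y ∈ {4}. (0, 4): f_x = 24 ≠ 0.
  x = 1: f_y(1, y) = 18 - 4*y; no integer root y with |y| ≤ 4.
  x = 2: f_y(2, y) = 32 - 6*y; no integer root y with |y| ≤ 4.
  x = 3: f_y(3, y) = 50 - 8*y; no integer root y with |y| ≤ 4.
  x = 4: f_y(4, y) = 72 - 10*y; no integer root y with |y| ≤ 4.
Only singular point on the grid: (-2, 0).
Classify: substitute x = -2 + u, y = 0 + v and expand: f = u**3 + 2*u**2*v - u**2 - u*v**2 + v**2.
No constant or linear terms (consistent with a singular point). Quadratic part: -u**2 + v**2. Cubic part: u**3 + 2*u**2*v - u*v**2.
The quadratic part v**2 - u**2 = (v − u)(v + u) splits into two distinct linear factors, so there are two distinct tangent lines y − 0 = ±(x − -2) — this is a node (ordinary double point).
Classification: node.


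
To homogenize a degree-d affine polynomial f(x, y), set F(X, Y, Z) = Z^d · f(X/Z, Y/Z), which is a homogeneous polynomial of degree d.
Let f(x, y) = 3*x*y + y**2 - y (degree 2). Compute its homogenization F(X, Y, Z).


F(X, Y, Z) = 3*X*Y + Y**2 - Y*Z

deg(f) = 2.
Substitute x = X/Z, y = Y/Z into f, then multiply by Z^2.
  monomial 3·x^1·y^1 ↦ 3·X^1·Y^1·Z^0.
  monomial 1·x^0·y^2 ↦ 1·X^0·Y^2·Z^0.
  monomial -1·x^0·y^1 ↦ -1·X^0·Y^1·Z^1.
Collecting: F(X, Y, Z) = 3*X*Y + Y**2 - Y*Z.


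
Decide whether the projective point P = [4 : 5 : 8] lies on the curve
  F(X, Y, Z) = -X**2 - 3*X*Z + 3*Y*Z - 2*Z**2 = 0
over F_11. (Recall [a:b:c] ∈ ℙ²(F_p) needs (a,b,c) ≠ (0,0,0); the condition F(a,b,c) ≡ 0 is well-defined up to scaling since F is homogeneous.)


F(4,5,8) ≡ 1 (mod 11); P is NOT on the curve.

Evaluate F(4, 5, 8) term-by-term (mod 11).
  -X**2 ↦ -1·16·1·1 = -16
  -3*X*Z ↦ -3·4·1·8 = -96
  3*Y*Z ↦ 3·1·5·8 = 120
  -2*Z**2 ↦ -2·1·1·64 = -128
Sum: F(4, 5, 8) = (-16) + (-96) + (120) + (-128) = -120.
Reducing mod 11: -120 ≡ 1 (mod 11).
Since F(a, b, c) ≡ 1 ≠ 0 (mod 11), P does NOT lie on the curve.


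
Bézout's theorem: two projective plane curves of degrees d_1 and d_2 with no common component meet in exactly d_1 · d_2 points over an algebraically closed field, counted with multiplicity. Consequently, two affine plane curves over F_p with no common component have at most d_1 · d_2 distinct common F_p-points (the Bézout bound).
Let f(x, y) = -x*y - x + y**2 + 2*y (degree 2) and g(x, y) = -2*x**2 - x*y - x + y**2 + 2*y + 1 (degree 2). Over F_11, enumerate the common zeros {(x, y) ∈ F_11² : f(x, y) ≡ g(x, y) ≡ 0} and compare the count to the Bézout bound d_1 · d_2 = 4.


Common zeros: ∅; count = 0; Bézout bound = 4.

deg(f) = 2, deg(g) = 2, so Bézout bound = 4.
Scan x ∈ F_11. For each x, list the y ∈ F_11 with f(x, y) ≡ 0 and those with g(x, y) ≡ 0 (mod 11); the common zeros in that column are the intersection.
  x = 0: f ≡ 0 at y ∈ {0, 9}; g ≡ 0 at y ∈ {10}; common: ∅.
  x = 1: f ≡ 0 at y ∈ {3, 7}; g ≡ 0 at y ∈ {1, 9}; common: ∅.
  x = 2: f ≡ 0 at y ∈ ∅; g ≡ 0 at y ∈ {3, 8}; common: ∅.
  x = 3: f ≡ 0 at y ∈ ∅; g ≡ 0 at y ∈ {5, 7}; common: ∅.
  x = 4: f ≡ 0 at y ∈ {5, 8}; g ≡ 0 at y ∈ {6, 7}; common: ∅.
  x = 5: f ≡ 0 at y ∈ ∅; g ≡ 0 at y ∈ {5, 9}; common: ∅.
  x = 6: f ≡ 0 at y ∈ ∅; g ≡ 0 at y ∈ {0, 4}; common: ∅.
  x = 7: f ≡ 0 at y ∈ {1, 4}; g ≡ 0 at y ∈ {2, 3}; common: ∅.
  x = 8: f ≡ 0 at y ∈ ∅; g ≡ 0 at y ∈ {2, 4}; common: ∅.
  x = 9: f ≡ 0 at y ∈ ∅; g ≡ 0 at y ∈ {1, 6}; common: ∅.
  x = 10: f ≡ 0 at y ∈ {2, 6}; g ≡ 0 at y ∈ {0, 8}; common: ∅.
Collecting: common zeros = ∅, so the count is 0.
Comparison with the Bézout bound: 0 ≤ 4 = deg(f)·deg(g), as expected for curves with no common component (the affine F_11-count falls short of the bound because intersections may lie at infinity, over extension fields, or carry multiplicity).


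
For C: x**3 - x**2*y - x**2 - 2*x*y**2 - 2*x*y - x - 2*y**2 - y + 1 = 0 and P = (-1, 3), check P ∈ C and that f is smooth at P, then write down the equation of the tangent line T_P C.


Tangent line at P: -14*x - 14 = 0.

Step 1: f(-1, 3) = 0, so P lies on C.
Step 2: partial derivatives
  f_x(x, y) = 3*x**2 - 2*x*y - 2*x - 2*y**2 - 2*y - 1, f_y(x, y) = -x**2 - 4*x*y - 2*x - 4*y - 1.
  f_x(P) = -14, f_y(P) = 0 (gradient nonzero, so P is smooth).
Step 3: tangent line at P: -14·(x − -1) + 0·(y − 3) = 0.
Expanding: -14*x - 14 = 0.


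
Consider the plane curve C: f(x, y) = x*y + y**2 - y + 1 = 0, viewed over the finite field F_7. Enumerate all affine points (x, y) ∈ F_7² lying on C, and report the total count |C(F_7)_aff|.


Affine F_7-points: {(0, 3), (0, 5), (2, 2), (2, 4), (3, 6), (6, 1)}; count = 6.

For each of the 49 pairs (x, y) ∈ F_7², evaluate f(x, y) mod 7. Record the zeros.
  x = 0: [0↦1, 1↦1, 2↦3, 3↦0, 4↦6, 5↦0, 6↦3]  zeros at y ∈ {3, 5}
  x = 1: [0↦1, 1↦2, 2↦5, 3↦3, 4↦3, 5↦5, 6↦2]  zeros at y ∈ ∅
  x = 2: [0↦1, 1↦3, 2↦0, 3↦6, 4↦0, 5↦3, 6↦1]  zeros at y ∈ {2, 4}
  x = 3: [0↦1, 1↦4, 2↦2, 3↦2, 4↦4, 5↦1, 6↦0]  zeros at y ∈ {6}
  x = 4: [0↦1, 1↦5, 2↦4, 3↦5, 4↦1, 5↦6, 6↦6]  zeros at y ∈ ∅
  x = 5: [0↦1, 1↦6, 2↦6, 3↦1, 4↦5, 5↦4, 6↦5]  zeros at y ∈ ∅
  x = 6: [0↦1, 1↦0, 2↦1, 3↦4, 4↦2, 5↦2, 6↦4]  zeros at y ∈ {1}
Collecting zeros: affine points = {(0, 3), (0, 5), (2, 2), (2, 4), (3, 6), (6, 1)}.
Total count |C(F_7)_aff| = 6.


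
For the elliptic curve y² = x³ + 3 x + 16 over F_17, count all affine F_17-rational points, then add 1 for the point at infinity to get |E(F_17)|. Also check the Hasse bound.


Affine points = {(0, 4), (0, 13), (2, 8), (2, 9), (3, 1), (3, 16), (8, 5), (8, 12), (10, 3), (10, 14), (13, 5), (13, 12), (15, 6), (15, 11)}; affine count = 14; |E(F_17)| = 15.

Discriminant check: Δ ∝ 4a³ + 27b² = 4·3³ + 27·16² = 4·27 + 27·256 ≡ 16 (mod 17). Nonzero ⇒ E is nonsingular.
For each x ∈ F_17, compute rhs = x³ + 3·x + 16 mod 17, then count y ∈ F_17 with y² ≡ rhs.
  x = 0: rhs = 16, matching y values: 4, 13 (2 points).
  x = 1: rhs = 3, matching y values: none (0 points).
  x = 2: rhs = 13, matching y values: 8, 9 (2 points).
  x = 3: rhs = 1, matching y values: 1, 16 (2 points).
  x = 4: rhs = 7, matching y values: none (0 points).
  x = 5: rhs = 3, matching y values: none (0 points).
  x = 6: rhs = 12, matching y values: none (0 points).
  x = 7: rhs = 6, matching y values: none (0 points).
  x = 8: rhs = 8, matching y values: 5, 12 (2 points).
  x = 9: rhs = 7, matching y values: none (0 points).
  x = 10: rhs = 9, matching y values: 3, 14 (2 points).
  x = 11: rhs = 3, matching y values: none (0 points).
  x = 12: rhs = 12, matching y values: none (0 points).
  x = 13: rhs = 8, matching y values: 5, 12 (2 points).
  x = 14: rhs = 14, matching y values: none (0 points).
  x = 15: rhs = 2, matching y values: 6, 11 (2 points).
  x = 16: rhs = 12, matching y values: none (0 points).
Total affine count: 14.
Full point count |E(F_17)| = 14 + 1 = 15.
Hasse bound: |15 − (17+1)| = |-3| = 3 ≤ 2√17 ≈ 8.2462 ✓.


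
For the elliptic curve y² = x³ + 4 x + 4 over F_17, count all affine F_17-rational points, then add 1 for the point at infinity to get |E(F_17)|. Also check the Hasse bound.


Affine points = {(0, 2), (0, 15), (1, 3), (1, 14), (3, 3), (3, 14), (4, 4), (4, 13), (5, 8), (5, 9), (7, 1), (7, 16), (8, 2), (8, 15), (9, 2), (9, 15), (11, 6), (11, 11), (13, 3), (13, 14), (14, 4), (14, 13), (16, 4), (16, 13)}; affine count = 24; |E(F_17)| = 25.

Discriminant check: Δ ∝ 4a³ + 27b² = 4·4³ + 27·4² = 4·64 + 27·16 ≡ 8 (mod 17). Nonzero ⇒ E is nonsingular.
For each x ∈ F_17, compute rhs = x³ + 4·x + 4 mod 17, then count y ∈ F_17 with y² ≡ rhs.
  x = 0: rhs = 4, matching y values: 2, 15 (2 points).
  x = 1: rhs = 9, matching y values: 3, 14 (2 points).
  x = 2: rhs = 3, matching y values: none (0 points).
  x = 3: rhs = 9, matching y values: 3, 14 (2 points).
  x = 4: rhs = 16, matching y values: 4, 13 (2 points).
  x = 5: rhs = 13, matching y values: 8, 9 (2 points).
  x = 6: rhs = 6, matching y values: none (0 points).
  x = 7: rhs = 1, matching y values: 1, 16 (2 points).
  x = 8: rhs = 4, matching y values: 2, 15 (2 points).
  x = 9: rhs = 4, matching y values: 2, 15 (2 points).
  x = 10: rhs = 7, matching y values: none (0 points).
  x = 11: rhs = 2, matching y values: 6, 11 (2 points).
  x = 12: rhs = 12, matching y values: none (0 points).
  x = 13: rhs = 9, matching y values: 3, 14 (2 points).
  x = 14: rhs = 16, matching y values: 4, 13 (2 points).
  x = 15: rhs = 5, matching y values: none (0 points).
  x = 16: rhs = 16, matching y values: 4, 13 (2 points).
Total affine count: 24.
Full point count |E(F_17)| = 24 + 1 = 25.
Hasse bound: |25 − (17+1)| = |7| = 7 ≤ 2√17 ≈ 8.2462 ✓.


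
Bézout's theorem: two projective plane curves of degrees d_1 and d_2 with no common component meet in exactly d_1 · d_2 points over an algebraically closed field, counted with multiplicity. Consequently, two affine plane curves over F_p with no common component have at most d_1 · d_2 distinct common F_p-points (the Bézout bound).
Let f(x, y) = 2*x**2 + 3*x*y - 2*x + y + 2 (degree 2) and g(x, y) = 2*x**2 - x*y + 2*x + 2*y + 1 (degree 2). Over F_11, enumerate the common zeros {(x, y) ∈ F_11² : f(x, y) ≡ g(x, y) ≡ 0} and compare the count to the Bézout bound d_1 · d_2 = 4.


Common zeros: {(3, 3)}; count = 1; Bézout bound = 4.

deg(f) = 2, deg(g) = 2, so Bézout bound = 4.
Scan x ∈ F_11. For each x, list the y ∈ F_11 with f(x, y) ≡ 0 and those with g(x, y) ≡ 0 (mod 11); the common zeros in that column are the intersection.
  x = 0: f ≡ 0 at y ∈ {9}; g ≡ 0 at y ∈ {5}; common: ∅.
  x = 1: f ≡ 0 at y ∈ {5}; g ≡ 0 at y ∈ {6}; common: ∅.
  x = 2: f ≡ 0 at y ∈ {7}; g ≡ 0 at y ∈ ∅; common: ∅.
  x = 3: f ≡ 0 at y ∈ {3}; g ≡ 0 at y ∈ {3}; common: {3}.
  x = 4: f ≡ 0 at y ∈ {9}; g ≡ 0 at y ∈ {4}; common: ∅.
  x = 5: f ≡ 0 at y ∈ {7}; g ≡ 0 at y ∈ {2}; common: ∅.
  x = 6: f ≡ 0 at y ∈ {6}; g ≡ 0 at y ∈ {2}; common: ∅.
  x = 7: f ≡ 0 at y ∈ ∅; g ≡ 0 at y ∈ {5}; common: ∅.
  x = 8: f ≡ 0 at y ∈ {6}; g ≡ 0 at y ∈ {4}; common: ∅.
  x = 9: f ≡ 0 at y ∈ {5}; g ≡ 0 at y ∈ {7}; common: ∅.
  x = 10: f ≡ 0 at y ∈ {3}; g ≡ 0 at y ∈ {7}; common: ∅.
Collecting: common zeros = {(3, 3)}, so the count is 1.
Comparison with the Bézout bound: 1 ≤ 4 = deg(f)·deg(g), as expected for curves with no common component (the affine F_11-count falls short of the bound because intersections may lie at infinity, over extension fields, or carry multiplicity).


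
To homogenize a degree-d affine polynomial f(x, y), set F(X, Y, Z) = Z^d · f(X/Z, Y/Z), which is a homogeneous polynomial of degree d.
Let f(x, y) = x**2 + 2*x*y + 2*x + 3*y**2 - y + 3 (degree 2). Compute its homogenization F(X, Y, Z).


F(X, Y, Z) = X**2 + 2*X*Y + 2*X*Z + 3*Y**2 - Y*Z + 3*Z**2

deg(f) = 2.
Substitute x = X/Z, y = Y/Z into f, then multiply by Z^2.
  monomial 1·x^2·y^0 ↦ 1·X^2·Y^0·Z^0.
  monomial 2·x^1·y^1 ↦ 2·X^1·Y^1·Z^0.
  monomial 2·x^1·y^0 ↦ 2·X^1·Y^0·Z^1.
  monomial 3·x^0·y^2 ↦ 3·X^0·Y^2·Z^0.
  monomial -1·x^0·y^1 ↦ -1·X^0·Y^1·Z^1.
  monomial 3·x^0·y^0 ↦ 3·X^0·Y^0·Z^2.
Collecting: F(X, Y, Z) = X**2 + 2*X*Y + 2*X*Z + 3*Y**2 - Y*Z + 3*Z**2.


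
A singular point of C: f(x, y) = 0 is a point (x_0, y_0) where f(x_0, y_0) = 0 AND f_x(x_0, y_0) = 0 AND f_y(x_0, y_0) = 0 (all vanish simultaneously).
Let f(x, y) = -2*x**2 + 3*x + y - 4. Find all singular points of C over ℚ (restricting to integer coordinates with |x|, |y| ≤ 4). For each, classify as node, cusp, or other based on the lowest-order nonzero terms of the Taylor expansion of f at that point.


No singular points in the scanned grid; C is smooth there.

Compute partial derivatives:
  f_x = 3 - 4*x.
  f_y = 1.
f_y = 1 is a nonzero constant, so f_y never vanishes: no point (x, y) can satisfy f = f_x = f_y = 0. In particular no (x, y) ∈ {−4, ..., 4}² is singular; the curve is smooth.


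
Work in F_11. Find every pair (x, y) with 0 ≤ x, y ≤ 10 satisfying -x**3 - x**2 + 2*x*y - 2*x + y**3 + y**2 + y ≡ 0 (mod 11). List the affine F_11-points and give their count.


Affine F_11-points: {(0, 0), (1, 4), (3, 1), (3, 4), (3, 5), (4, 0), (4, 1), (4, 9), (6, 0), (6, 4), (6, 6), (7, 9), (9, 5), (9, 6), (9, 10), (10, 9)}; count = 16.

For each of the 121 pairs (x, y) ∈ F_11², evaluate f(x, y) mod 11. Record the zeros.
  x = 0: [0↦0, 1↦3, 2↦3, 3↦6, 4↦7, 5↦1, 6↦5, 7↦3, 8↦1, 9↦5, 10↦10]  zeros at y ∈ {0}
  x = 1: [0↦7, 1↦1, 2↦3, 3↦8, 4↦0, 5↦7, 6↦2, 7↦2, 8↦2, 9↦8, 10↦4]  zeros at y ∈ {4}
  x = 2: [0↦6, 1↦2, 2↦6, 3↦2, 4↦7, 5↦5, 6↦2, 7↦4, 8↦6, 9↦3, 10↦1]  zeros at y ∈ ∅
  x = 3: [0↦2, 1↦0, 2↦6, 3↦4, 4↦0, 5↦0, 6↦10, 7↦3, 8↦7, 9↦6, 10↦6]  zeros at y ∈ {1, 4, 5}
  x = 4: [0↦0, 1↦0, 2↦8, 3↦8, 4↦6, 5↦8, 6↦9, 7↦4, 8↦10, 9↦0, 10↦2]  zeros at y ∈ {0, 1, 9}
  x = 5: [0↦5, 1↦7, 2↦6, 3↦8, 4↦8, 5↦1, 6↦4, 7↦1, 8↦9, 9↦1, 10↦5]  zeros at y ∈ ∅
  x = 6: [0↦0, 1↦4, 2↦5, 3↦9, 4↦0, 5↦6, 6↦0, 7↦10, 8↦9, 9↦3, 10↦9]  zeros at y ∈ {0, 4, 6}
  x = 7: [0↦1, 1↦7, 2↦10, 3↦5, 4↦9, 5↦6, 6↦2, 7↦3, 8↦4, 9↦0, 10↦8]  zeros at y ∈ {9}
  x = 8: [0↦2, 1↦10, 2↦4, 3↦1, 4↦7, 5↦6, 6↦4, 7↦7, 8↦10, 9↦8, 10↦7]  zeros at y ∈ ∅
  x = 9: [0↦8, 1↦7, 2↦3, 3↦2, 4↦10, 5↦0, 6↦0, 7↦5, 8↦10, 9↦10, 10↦0]  zeros at y ∈ {5, 6, 10}
  x = 10: [0↦2, 1↦3, 2↦1, 3↦2, 4↦1, 5↦4, 6↦6, 7↦2, 8↦9, 9↦0, 10↦3]  zeros at y ∈ {9}
Collecting zeros: affine points = {(0, 0), (1, 4), (3, 1), (3, 4), (3, 5), (4, 0), (4, 1), (4, 9), (6, 0), (6, 4), (6, 6), (7, 9), (9, 5), (9, 6), (9, 10), (10, 9)}.
Total count |C(F_11)_aff| = 16.


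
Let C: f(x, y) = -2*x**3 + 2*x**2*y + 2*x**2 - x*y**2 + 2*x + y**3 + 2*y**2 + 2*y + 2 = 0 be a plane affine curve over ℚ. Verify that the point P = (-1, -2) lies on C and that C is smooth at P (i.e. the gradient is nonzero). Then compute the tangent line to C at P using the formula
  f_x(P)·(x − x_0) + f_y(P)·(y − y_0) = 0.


Tangent line at P: -4*x + 4*y + 4 = 0.

Step 1: f(-1, -2) = 0, so P lies on C.
Step 2: partial derivatives
  f_x(x, y) = -6*x**2 + 4*x*y + 4*x - y**2 + 2, f_y(x, y) = 2*x**2 - 2*x*y + 3*y**2 + 4*y + 2.
  f_x(P) = -4, f_y(P) = 4 (gradient nonzero, so P is smooth).
Step 3: tangent line at P: -4·(x − -1) + 4·(y − -2) = 0.
Expanding: -4*x + 4*y + 4 = 0.


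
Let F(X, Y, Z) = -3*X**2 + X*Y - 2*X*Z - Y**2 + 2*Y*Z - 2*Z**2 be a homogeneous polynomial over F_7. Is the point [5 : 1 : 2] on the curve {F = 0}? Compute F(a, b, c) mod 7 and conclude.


F(5,1,2) ≡ 3 (mod 7); P is NOT on the curve.

Evaluate F(5, 1, 2) term-by-term (mod 7).
  -3*X**2 ↦ -3·25·1·1 = -75
  X*Y ↦ 1·5·1·1 = 5
  -2*X*Z ↦ -2·5·1·2 = -20
  -Y**2 ↦ -1·1·1·1 = -1
  2*Y*Z ↦ 2·1·1·2 = 4
  -2*Z**2 ↦ -2·1·1·4 = -8
Sum: F(5, 1, 2) = (-75) + (5) + (-20) + (-1) + (4) + (-8) = -95.
Reducing mod 7: -95 ≡ 3 (mod 7).
Since F(a, b, c) ≡ 3 ≠ 0 (mod 7), P does NOT lie on the curve.


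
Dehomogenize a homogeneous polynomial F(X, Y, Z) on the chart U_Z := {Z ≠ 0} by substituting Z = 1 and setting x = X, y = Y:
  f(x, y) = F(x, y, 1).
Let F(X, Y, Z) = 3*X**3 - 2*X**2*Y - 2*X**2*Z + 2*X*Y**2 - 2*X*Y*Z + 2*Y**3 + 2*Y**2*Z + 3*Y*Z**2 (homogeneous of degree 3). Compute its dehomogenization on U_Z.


f(x, y) = 3*x**3 - 2*x**2*y - 2*x**2 + 2*x*y**2 - 2*x*y + 2*y**3 + 2*y**2 + 3*y

On U_Z we set Z = 1. Each monomial c·X^i·Y^j·Z^k in F becomes c·x^i·y^j·1^k = c·x^i·y^j.
Substituting Z = 1: F(X, Y, 1) = 3*x**3 - 2*x**2*y - 2*x**2 + 2*x*y**2 - 2*x*y + 2*y**3 + 2*y**2 + 3*y.
Note: deg(f) ≤ deg(F) = 3; strict inequality happens when F is divisible by Z (lost terms).


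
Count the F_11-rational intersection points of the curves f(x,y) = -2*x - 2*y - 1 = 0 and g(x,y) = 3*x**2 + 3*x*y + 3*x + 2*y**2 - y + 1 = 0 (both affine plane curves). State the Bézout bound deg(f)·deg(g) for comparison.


Common zeros: ∅; count = 0; Bézout bound = 2.

deg(f) = 1, deg(g) = 2, so Bézout bound = 2.
Scan x ∈ F_11. For each x, list the y ∈ F_11 with f(x, y) ≡ 0 and those with g(x, y) ≡ 0 (mod 11); the common zeros in that column are the intersection.
  x = 0: f ≡ 0 at y ∈ {5}; g ≡ 0 at y ∈ {8, 9}; common: ∅.
  x = 1: f ≡ 0 at y ∈ {4}; g ≡ 0 at y ∈ {1, 9}; common: ∅.
  x = 2: f ≡ 0 at y ∈ {3}; g ≡ 0 at y ∈ {6, 8}; common: ∅.
  x = 3: f ≡ 0 at y ∈ {2}; g ≡ 0 at y ∈ ∅; common: ∅.
  x = 4: f ≡ 0 at y ∈ {1}; g ≡ 0 at y ∈ ∅; common: ∅.
  x = 5: f ≡ 0 at y ∈ {0}; g ≡ 0 at y ∈ ∅; common: ∅.
  x = 6: f ≡ 0 at y ∈ {10}; g ≡ 0 at y ∈ ∅; common: ∅.
  x = 7: f ≡ 0 at y ∈ {9}; g ≡ 0 at y ∈ {5, 7}; common: ∅.
  x = 8: f ≡ 0 at y ∈ {8}; g ≡ 0 at y ∈ {1, 4}; common: ∅.
  x = 9: f ≡ 0 at y ∈ {7}; g ≡ 0 at y ∈ {4, 5}; common: ∅.
  x = 10: f ≡ 0 at y ∈ {6}; g ≡ 0 at y ∈ ∅; common: ∅.
Collecting: common zeros = ∅, so the count is 0.
Comparison with the Bézout bound: 0 ≤ 2 = deg(f)·deg(g), as expected for curves with no common component (the affine F_11-count falls short of the bound because intersections may lie at infinity, over extension fields, or carry multiplicity).


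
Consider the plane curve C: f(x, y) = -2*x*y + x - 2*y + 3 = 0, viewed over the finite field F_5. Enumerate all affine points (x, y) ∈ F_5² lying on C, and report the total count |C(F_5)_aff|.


Affine F_5-points: {(0, 4), (1, 1), (2, 0), (3, 2)}; count = 4.

For each of the 25 pairs (x, y) ∈ F_5², evaluate f(x, y) mod 5. Record the zeros.
  x = 0: [0↦3, 1↦1, 2↦4, 3↦2, 4↦0]  zeros at y ∈ {4}
  x = 1: [0↦4, 1↦0, 2↦1, 3↦2, 4↦3]  zeros at y ∈ {1}
  x = 2: [0↦0, 1↦4, 2↦3, 3↦2, 4↦1]  zeros at y ∈ {0}
  x = 3: [0↦1, 1↦3, 2↦0, 3↦2, 4↦4]  zeros at y ∈ {2}
  x = 4: [0↦2, 1↦2, 2↦2, 3↦2, 4↦2]  zeros at y ∈ ∅
Collecting zeros: affine points = {(0, 4), (1, 1), (2, 0), (3, 2)}.
Total count |C(F_5)_aff| = 4.


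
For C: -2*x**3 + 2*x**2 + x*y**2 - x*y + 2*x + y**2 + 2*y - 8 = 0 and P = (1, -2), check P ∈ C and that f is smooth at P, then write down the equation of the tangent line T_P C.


Tangent line at P: 6*x - 7*y - 20 = 0.

Step 1: f(1, -2) = 0, so P lies on C.
Step 2: partial derivatives
  f_x(x, y) = -6*x**2 + 4*x + y**2 - y + 2, f_y(x, y) = 2*x*y - x + 2*y + 2.
  f_x(P) = 6, f_y(P) = -7 (gradient nonzero, so P is smooth).
Step 3: tangent line at P: 6·(x − 1) + -7·(y − -2) = 0.
Expanding: 6*x - 7*y - 20 = 0.


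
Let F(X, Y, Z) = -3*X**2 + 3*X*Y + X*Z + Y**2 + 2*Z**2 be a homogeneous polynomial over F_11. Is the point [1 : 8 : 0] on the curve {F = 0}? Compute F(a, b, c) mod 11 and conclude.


F(1,8,0) ≡ 8 (mod 11); P is NOT on the curve.

Evaluate F(1, 8, 0) term-by-term (mod 11).
  -3*X**2 ↦ -3·1·1·1 = -3
  3*X*Y ↦ 3·1·8·1 = 24
  X*Z ↦ 1·1·1·0 = 0
  Y**2 ↦ 1·1·64·1 = 64
  2*Z**2 ↦ 2·1·1·0 = 0
Sum: F(1, 8, 0) = (-3) + (24) + (0) + (64) + (0) = 85.
Reducing mod 11: 85 ≡ 8 (mod 11).
Since F(a, b, c) ≡ 8 ≠ 0 (mod 11), P does NOT lie on the curve.


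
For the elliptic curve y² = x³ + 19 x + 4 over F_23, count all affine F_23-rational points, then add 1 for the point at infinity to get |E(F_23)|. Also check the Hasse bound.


Affine points = {(0, 2), (0, 21), (1, 1), (1, 22), (2, 2), (2, 21), (4, 11), (4, 12), (6, 9), (6, 14), (8, 1), (8, 22), (11, 7), (11, 16), (14, 1), (14, 22), (19, 5), (19, 18), (20, 9), (20, 14), (21, 2), (21, 21)}; affine count = 22; |E(F_23)| = 23.

Discriminant check: Δ ∝ 4a³ + 27b² = 4·19³ + 27·4² = 4·6859 + 27·16 ≡ 15 (mod 23). Nonzero ⇒ E is nonsingular.
For each x ∈ F_23, compute rhs = x³ + 19·x + 4 mod 23, then count y ∈ F_23 with y² ≡ rhs.
  x = 0: rhs = 4, matching y values: 2, 21 (2 points).
  x = 1: rhs = 1, matching y values: 1, 22 (2 points).
  x = 2: rhs = 4, matching y values: 2, 21 (2 points).
  x = 3: rhs = 19, matching y values: none (0 points).
  x = 4: rhs = 6, matching y values: 11, 12 (2 points).
  x = 5: rhs = 17, matching y values: none (0 points).
  x = 6: rhs = 12, matching y values: 9, 14 (2 points).
  x = 7: rhs = 20, matching y values: none (0 points).
  x = 8: rhs = 1, matching y values: 1, 22 (2 points).
  x = 9: rhs = 7, matching y values: none (0 points).
  x = 10: rhs = 21, matching y values: none (0 points).
  x = 11: rhs = 3, matching y values: 7, 16 (2 points).
  x = 12: rhs = 5, matching y values: none (0 points).
  x = 13: rhs = 10, matching y values: none (0 points).
  x = 14: rhs = 1, matching y values: 1, 22 (2 points).
  x = 15: rhs = 7, matching y values: none (0 points).
  x = 16: rhs = 11, matching y values: none (0 points).
  x = 17: rhs = 19, matching y values: none (0 points).
  x = 18: rhs = 14, matching y values: none (0 points).
  x = 19: rhs = 2, matching y values: 5, 18 (2 points).
  x = 20: rhs = 12, matching y values: 9, 14 (2 points).
  x = 21: rhs = 4, matching y values: 2, 21 (2 points).
  x = 22: rhs = 7, matching y values: none (0 points).
Total affine count: 22.
Full point count |E(F_23)| = 22 + 1 = 23.
Hasse bound: |23 − (23+1)| = |-1| = 1 ≤ 2√23 ≈ 9.5917 ✓.


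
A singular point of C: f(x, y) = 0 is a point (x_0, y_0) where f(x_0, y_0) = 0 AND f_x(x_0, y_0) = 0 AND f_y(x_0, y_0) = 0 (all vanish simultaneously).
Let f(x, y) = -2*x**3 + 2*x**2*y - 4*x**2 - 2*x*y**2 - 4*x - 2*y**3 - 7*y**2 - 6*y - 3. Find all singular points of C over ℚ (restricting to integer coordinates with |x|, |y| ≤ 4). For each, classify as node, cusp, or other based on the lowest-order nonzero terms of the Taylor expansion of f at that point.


Singular points: {(-1, -1)}; classification: cusp.

Compute partial derivatives:
  f_x = -6*x**2 + 4*x*y - 8*x - 2*y**2 - 4.
  f_y = 2*x**2 - 4*x*y - 6*y**2 - 14*y - 6.
Scan x_0 ∈ {−4, ..., 4}. For each x_0, f_y(x_0, y) is a polynomial in y; find its integer roots y ∈ {−4, ..., 4}, then test f_x and f at those candidates.
  x = -4: f_y(-4, y) = -6*y**2 + 2*y + 26; no integer root y with |y| ≤ 4.
  x = -3: f_y(-3, y) = -6*y**2 - 2*y + 12; no integer root y with |y| ≤ 4.
  x = -2: f_y(-2, y) = -6*y**2 - 6*y + 2; no integer root y with |y| ≤ 4.
  x = -1: f_y(-1, y) = -6*y**2 - 10*y - 4; vanishes at y ∈ {-1}. (-1, -1): f_x = 0, f = 0 — SINGULAR.
  x = 0: f_y(0, y) = -6*y**2 - 14*y - 6; no integer root y with |y| ≤ 4.
  x = 1: f_y(1, y) = -6*y**2 - 18*y - 4; no integer root y with |y| ≤ 4.
  x = 2: f_y(2, y) = -6*y**2 - 22*y + 2; no integer root y with |y| ≤ 4.
  x = 3: f_y(3, y) = -6*y**2 - 26*y + 12; no integer root y with |y| ≤ 4.
  x = 4: f_y(4, y) = -6*y**2 - 30*y + 26; no integer root y with |y| ≤ 4.
Only singular point on the grid: (-1, -1).
Classify: substitute x = -1 + u, y = -1 + v and expand: f = -2*u**3 + 2*u**2*v - 2*u*v**2 - 2*v**3 + v**2.
No constant or linear terms (consistent with a singular point). Quadratic part: v**2. Cubic part: -2*u**3 + 2*u**2*v - 2*u*v**2 - 2*v**3.
The quadratic part v**2 is a perfect square, so there is a single (double) tangent line v = 0, i.e. y = -1. Restricting the cubic part to that line (v = 0) leaves -2*u**3 ≠ 0, so f is not divisible by v and the branch is v² ≈ 2*u**3 to lowest order — this is a cusp.
Classification: cusp.


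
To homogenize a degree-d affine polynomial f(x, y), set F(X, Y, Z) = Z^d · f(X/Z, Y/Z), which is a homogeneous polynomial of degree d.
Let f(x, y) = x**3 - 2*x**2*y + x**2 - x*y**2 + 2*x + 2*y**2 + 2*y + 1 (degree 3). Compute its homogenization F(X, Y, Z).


F(X, Y, Z) = X**3 - 2*X**2*Y + X**2*Z - X*Y**2 + 2*X*Z**2 + 2*Y**2*Z + 2*Y*Z**2 + Z**3

deg(f) = 3.
Substitute x = X/Z, y = Y/Z into f, then multiply by Z^3.
  monomial 1·x^3·y^0 ↦ 1·X^3·Y^0·Z^0.
  monomial -2·x^2·y^1 ↦ -2·X^2·Y^1·Z^0.
  monomial 1·x^2·y^0 ↦ 1·X^2·Y^0·Z^1.
  monomial -1·x^1·y^2 ↦ -1·X^1·Y^2·Z^0.
  monomial 2·x^1·y^0 ↦ 2·X^1·Y^0·Z^2.
  monomial 2·x^0·y^2 ↦ 2·X^0·Y^2·Z^1.
  monomial 2·x^0·y^1 ↦ 2·X^0·Y^1·Z^2.
  monomial 1·x^0·y^0 ↦ 1·X^0·Y^0·Z^3.
Collecting: F(X, Y, Z) = X**3 - 2*X**2*Y + X**2*Z - X*Y**2 + 2*X*Z**2 + 2*Y**2*Z + 2*Y*Z**2 + Z**3.


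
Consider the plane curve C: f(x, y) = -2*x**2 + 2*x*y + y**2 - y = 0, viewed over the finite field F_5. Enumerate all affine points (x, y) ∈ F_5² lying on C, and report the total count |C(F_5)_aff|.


Affine F_5-points: {(0, 0), (0, 1), (1, 1), (1, 3), (2, 3), (2, 4)}; count = 6.

For each of the 25 pairs (x, y) ∈ F_5², evaluate f(x, y) mod 5. Record the zeros.
  x = 0: [0↦0, 1↦0, 2↦2, 3↦1, 4↦2]  zeros at y ∈ {0, 1}
  x = 1: [0↦3, 1↦0, 2↦4, 3↦0, 4↦3]  zeros at y ∈ {1, 3}
  x = 2: [0↦2, 1↦1, 2↦2, 3↦0, 4↦0]  zeros at y ∈ {3, 4}
  x = 3: [0↦2, 1↦3, 2↦1, 3↦1, 4↦3]  zeros at y ∈ ∅
  x = 4: [0↦3, 1↦1, 2↦1, 3↦3, 4↦2]  zeros at y ∈ ∅
Collecting zeros: affine points = {(0, 0), (0, 1), (1, 1), (1, 3), (2, 3), (2, 4)}.
Total count |C(F_5)_aff| = 6.
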